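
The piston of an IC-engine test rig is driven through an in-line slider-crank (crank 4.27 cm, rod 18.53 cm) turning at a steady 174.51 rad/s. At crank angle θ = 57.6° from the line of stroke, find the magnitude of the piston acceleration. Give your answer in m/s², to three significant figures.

570

ω = 174.5 rad/s
x(θ) = r cosθ + √(L² − r² sin²θ); with ω constant, a = ω²·d²x/dθ².
d²x/dθ² = −r cosθ − r²(cos2θ)/√u − r⁴ sin²2θ/(4u^{3/2}),  u = L² − r² sin²θ = 0.0330363 m².
Substituting r = 0.0427 m, L = 0.1853 m, θ = 57.6°: d²x/dθ² = -0.018722 m.
a = ω²·d²x/dθ² = (174.5)²·(-0.018722) = -570.15 m/s²;  |a| = 570.15 m/s².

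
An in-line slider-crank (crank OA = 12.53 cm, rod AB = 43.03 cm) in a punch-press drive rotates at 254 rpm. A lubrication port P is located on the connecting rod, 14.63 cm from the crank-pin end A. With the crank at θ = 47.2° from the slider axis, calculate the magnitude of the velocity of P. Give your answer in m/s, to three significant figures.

3.01

ω = 26.6 rad/s.  Crank-pin speed |V_A| = rω = 3.3328 m/s, perpendicular to OA.
Rod angle: sinφ = −(r/L) sinθ ⇒ φ = -12.337°; ω_rod = −rω cosθ/√(L²−r²sin²θ) = -5.3869 rad/s.
V_P = V_A + ω_rod × AP, with AP = 0.1463 m along the rod.
Components: V_Px = −rω sinθ − a·ω_rod·sinφ = -2.6138 m/s;  V_Py = rω cosθ + a·ω_rod·cosφ = +1.4946 m/s.
|V_P| = √(V_Px² + V_Py²) = 3.0109 m/s.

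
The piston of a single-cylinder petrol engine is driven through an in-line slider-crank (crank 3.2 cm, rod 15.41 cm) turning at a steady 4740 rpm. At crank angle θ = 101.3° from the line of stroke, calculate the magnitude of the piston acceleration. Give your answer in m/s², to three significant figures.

3090

ω = 2π·4740/60 = 496.4 rad/s
x(θ) = r cosθ + √(L² − r² sin²θ); with ω constant, a = ω²·d²x/dθ².
d²x/dθ² = −r cosθ − r²(cos2θ)/√u − r⁴ sin²2θ/(4u^{3/2}),  u = L² − r² sin²θ = 0.0227621 m².
Substituting r = 0.032 m, L = 0.1541 m, θ = 101.3°: d²x/dθ² = +0.012525 m.
a = ω²·d²x/dθ² = (496.4)²·(+0.012525) = +3086 m/s²;  |a| = 3086 m/s².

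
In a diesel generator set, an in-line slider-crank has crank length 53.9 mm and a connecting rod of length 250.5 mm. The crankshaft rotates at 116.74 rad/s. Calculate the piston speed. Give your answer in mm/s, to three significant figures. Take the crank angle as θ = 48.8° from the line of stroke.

5410

ω = 116.7 rad/s
For an in-line slider-crank, x = r cosθ + √(L² − r² sin²θ), so v = −rω sinθ·[1 + r cosθ/√(L² − r² sin²θ)].
With r = 0.0539 m, L = 0.2505 m, θ = 48.8°: √(L² − r² sin²θ) = 0.2472 m.
v = −0.0539·116.7·0.75241·[1 + 0.0539·0.65869/0.2472] = -5.4144 m/s.
|v| = 5.4144 m/s = 5414.4 mm/s.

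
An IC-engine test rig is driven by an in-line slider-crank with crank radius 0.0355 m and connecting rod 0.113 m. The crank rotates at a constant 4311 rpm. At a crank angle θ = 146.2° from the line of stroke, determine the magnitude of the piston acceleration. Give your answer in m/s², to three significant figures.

5080

ω = 2π·4311/60 = 451.4 rad/s
x(θ) = r cosθ + √(L² − r² sin²θ); with ω constant, a = ω²·d²x/dθ².
d²x/dθ² = −r cosθ − r²(cos2θ)/√u − r⁴ sin²2θ/(4u^{3/2}),  u = L² − r² sin²θ = 0.012379 m².
Substituting r = 0.0355 m, L = 0.113 m, θ = 146.2°: d²x/dθ² = +0.024937 m.
a = ω²·d²x/dθ² = (451.4)²·(+0.024937) = +5082.3 m/s²;  |a| = 5082.3 m/s².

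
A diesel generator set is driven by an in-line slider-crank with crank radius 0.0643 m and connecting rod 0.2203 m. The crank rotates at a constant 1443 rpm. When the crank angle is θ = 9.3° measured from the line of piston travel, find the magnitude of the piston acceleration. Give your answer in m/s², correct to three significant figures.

1860

ω = 2π·1443/60 = 151.1 rad/s
x(θ) = r cosθ + √(L² − r² sin²θ); with ω constant, a = ω²·d²x/dθ².
d²x/dθ² = −r cosθ − r²(cos2θ)/√u − r⁴ sin²2θ/(4u^{3/2}),  u = L² − r² sin²θ = 0.0484241 m².
Substituting r = 0.0643 m, L = 0.2203 m, θ = 9.3°: d²x/dθ² = -0.081303 m.
a = ω²·d²x/dθ² = (151.1)²·(-0.081303) = -1856.5 m/s²;  |a| = 1856.5 m/s².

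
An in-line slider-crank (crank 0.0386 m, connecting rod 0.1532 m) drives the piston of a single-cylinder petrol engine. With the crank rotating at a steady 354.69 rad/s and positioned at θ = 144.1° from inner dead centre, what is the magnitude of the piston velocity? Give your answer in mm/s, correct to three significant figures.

6370

ω = 354.7 rad/s
For an in-line slider-crank, x = r cosθ + √(L² − r² sin²θ), so v = −rω sinθ·[1 + r cosθ/√(L² − r² sin²θ)].
With r = 0.0386 m, L = 0.1532 m, θ = 144.1°: √(L² − r² sin²θ) = 0.15152 m.
v = −0.0386·354.7·0.58637·[1 + 0.0386·-0.81004/0.15152] = -6.3714 m/s.
|v| = 6.3714 m/s = 6371.4 mm/s.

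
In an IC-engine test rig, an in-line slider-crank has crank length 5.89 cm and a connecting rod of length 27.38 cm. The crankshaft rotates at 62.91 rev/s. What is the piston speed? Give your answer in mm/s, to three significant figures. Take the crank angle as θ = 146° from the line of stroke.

10700

ω = 2π·62.9 = 395.3 rad/s
For an in-line slider-crank, x = r cosθ + √(L² − r² sin²θ), so v = −rω sinθ·[1 + r cosθ/√(L² − r² sin²θ)].
With r = 0.0589 m, L = 0.2738 m, θ = 146°: √(L² − r² sin²θ) = 0.27181 m.
v = −0.0589·395.3·0.55919·[1 + 0.0589·-0.82904/0.27181] = -10.68 m/s.
|v| = 10.68 m/s = 10680 mm/s.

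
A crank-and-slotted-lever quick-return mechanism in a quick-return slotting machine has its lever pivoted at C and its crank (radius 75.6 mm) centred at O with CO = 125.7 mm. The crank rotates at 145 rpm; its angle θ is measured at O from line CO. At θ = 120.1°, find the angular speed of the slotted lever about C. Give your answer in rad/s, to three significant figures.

ω = 15.18 rad/s (from 145 rpm).
Crank pin A relative to C: A = (d + r cosθ, r sinθ); lever angle φ = atan2(r sinθ, d + r cosθ).
Differentiating tanφ: φ̇ = rω(d cosθ + r)/(d² + r² + 2dr cosθ).
d² + r² + 2dr cosθ = |CA|² = 0.0119842 m²;  d cosθ + r = +0.01256 m.
|ω_lever| = |0.0756·15.18·+0.01256| / 0.0119842 = 1.2031 rad/s.

1.20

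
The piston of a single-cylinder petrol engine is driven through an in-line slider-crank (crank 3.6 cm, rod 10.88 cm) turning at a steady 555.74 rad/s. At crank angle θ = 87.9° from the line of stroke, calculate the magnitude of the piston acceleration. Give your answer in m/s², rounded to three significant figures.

ω = 555.7 rad/s
x(θ) = r cosθ + √(L² − r² sin²θ); with ω constant, a = ω²·d²x/dθ².
d²x/dθ² = −r cosθ − r²(cos2θ)/√u − r⁴ sin²2θ/(4u^{3/2}),  u = L² − r² sin²θ = 0.0105432 m².
Substituting r = 0.036 m, L = 0.1088 m, θ = 87.9°: d²x/dθ² = +0.011267 m.
a = ω²·d²x/dθ² = (555.7)²·(+0.011267) = +3479.7 m/s²;  |a| = 3479.7 m/s².

3480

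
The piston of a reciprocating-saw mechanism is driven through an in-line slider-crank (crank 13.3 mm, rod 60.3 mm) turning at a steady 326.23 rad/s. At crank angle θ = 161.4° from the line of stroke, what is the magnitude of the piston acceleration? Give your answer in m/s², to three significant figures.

ω = 326.2 rad/s
x(θ) = r cosθ + √(L² − r² sin²θ); with ω constant, a = ω²·d²x/dθ².
d²x/dθ² = −r cosθ − r²(cos2θ)/√u − r⁴ sin²2θ/(4u^{3/2}),  u = L² − r² sin²θ = 0.00361809 m².
Substituting r = 0.0133 m, L = 0.0603 m, θ = 161.4°: d²x/dθ² = +0.01025 m.
a = ω²·d²x/dθ² = (326.2)²·(+0.01025) = +1090.8 m/s²;  |a| = 1090.8 m/s².

1090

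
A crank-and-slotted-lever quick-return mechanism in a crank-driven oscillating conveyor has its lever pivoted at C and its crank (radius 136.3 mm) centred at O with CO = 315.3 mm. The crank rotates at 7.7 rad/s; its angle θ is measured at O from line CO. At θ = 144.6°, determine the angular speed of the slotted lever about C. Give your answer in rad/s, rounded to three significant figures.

2.64

ω = 7.7 rad/s
Crank pin A relative to C: A = (d + r cosθ, r sinθ); lever angle φ = atan2(r sinθ, d + r cosθ).
Differentiating tanφ: φ̇ = rω(d cosθ + r)/(d² + r² + 2dr cosθ).
d² + r² + 2dr cosθ = |CA|² = 0.0479309 m²;  d cosθ + r = -0.12071 m.
|ω_lever| = |0.1363·7.7·-0.12071| / 0.0479309 = 2.6431 rad/s.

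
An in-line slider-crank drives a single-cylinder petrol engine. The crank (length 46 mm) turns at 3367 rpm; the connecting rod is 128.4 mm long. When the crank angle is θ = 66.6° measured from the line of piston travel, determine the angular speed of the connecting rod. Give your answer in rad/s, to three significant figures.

53.1

ω = 352.6 rad/s (converted from 3367 rpm).
The rod makes angle φ with the slider axis where L sinφ = r sinθ; differentiating, L cosφ·φ̇ = r ω cosθ.
L cosφ = √(L² − r² sin²θ) = 0.12126 m.
|ω_rod| = r ω |cosθ| / √(L² − r² sin²θ) = 0.046·352.6·0.39715/0.12126 = 53.12 rad/s.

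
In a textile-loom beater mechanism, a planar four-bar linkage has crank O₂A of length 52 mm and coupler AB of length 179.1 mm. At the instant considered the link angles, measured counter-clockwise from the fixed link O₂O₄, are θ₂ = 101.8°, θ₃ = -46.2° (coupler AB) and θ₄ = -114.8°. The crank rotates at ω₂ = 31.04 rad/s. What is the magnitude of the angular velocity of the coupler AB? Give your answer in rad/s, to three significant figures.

ω₂ = 31.04 rad/s
Differentiating the loop-closure r₂e^{iθ₂}+r₃e^{iθ₃}=r₁+r₄e^{iθ₄} gives r₂ω₂e^{iθ₂}+r₃ω₃e^{iθ₃}=r₄ω₄e^{iθ₄}.
Eliminating the other unknown: ω₃ = r₂ω₂ sin(θ₄−θ₂) / [r₃ sin(θ₃−θ₄)].
Numerator sine = +0.59622; denominator sine = +0.93106.
Result = 0.052·31.04·(+0.59622) / (0.1791·(+0.93106)) = +5.7712 rad/s; magnitude 5.7712 rad/s.

5.77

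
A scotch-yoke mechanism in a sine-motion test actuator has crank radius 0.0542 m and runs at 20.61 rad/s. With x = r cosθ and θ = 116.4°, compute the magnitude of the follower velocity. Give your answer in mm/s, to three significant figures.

1000

ω = 20.61 rad/s
x = r cosθ ⇒ ẋ = −rω sinθ.
|v| = rω|sinθ| = 0.0542·20.61·|sin 116.4°| = 1.0006 m/s = 1000.6 mm/s.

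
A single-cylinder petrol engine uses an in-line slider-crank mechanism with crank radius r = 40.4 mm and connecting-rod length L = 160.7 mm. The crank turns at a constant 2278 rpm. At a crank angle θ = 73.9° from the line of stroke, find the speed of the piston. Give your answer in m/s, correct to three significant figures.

9.92

ω = 2π·2278/60 = 238.6 rad/s
For an in-line slider-crank, x = r cosθ + √(L² − r² sin²θ), so v = −rω sinθ·[1 + r cosθ/√(L² − r² sin²θ)].
With r = 0.0404 m, L = 0.1607 m, θ = 73.9°: √(L² − r² sin²θ) = 0.15594 m.
v = −0.0404·238.6·0.96078·[1 + 0.0404·0.27731/0.15594] = -9.9247 m/s.
|v| = 9.9247 m/s.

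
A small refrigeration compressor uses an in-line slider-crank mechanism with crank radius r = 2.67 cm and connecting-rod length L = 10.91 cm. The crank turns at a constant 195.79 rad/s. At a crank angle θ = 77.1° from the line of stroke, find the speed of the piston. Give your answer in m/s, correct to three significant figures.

5.38

ω = 195.8 rad/s
For an in-line slider-crank, x = r cosθ + √(L² − r² sin²θ), so v = −rω sinθ·[1 + r cosθ/√(L² − r² sin²θ)].
With r = 0.0267 m, L = 0.1091 m, θ = 77.1°: √(L² − r² sin²θ) = 0.10595 m.
v = −0.0267·195.8·0.97476·[1 + 0.0267·0.22325/0.10595] = -5.3823 m/s.
|v| = 5.3823 m/s.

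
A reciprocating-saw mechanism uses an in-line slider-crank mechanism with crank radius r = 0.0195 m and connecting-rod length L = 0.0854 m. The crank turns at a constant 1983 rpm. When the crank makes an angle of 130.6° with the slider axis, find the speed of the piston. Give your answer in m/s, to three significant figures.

2.61

ω = 2π·1983/60 = 207.7 rad/s
For an in-line slider-crank, x = r cosθ + √(L² − r² sin²θ), so v = −rω sinθ·[1 + r cosθ/√(L² − r² sin²θ)].
With r = 0.0195 m, L = 0.0854 m, θ = 130.6°: √(L² − r² sin²θ) = 0.084107 m.
v = −0.0195·207.7·0.75927·[1 + 0.0195·-0.65077/0.084107] = -2.6107 m/s.
|v| = 2.6107 m/s.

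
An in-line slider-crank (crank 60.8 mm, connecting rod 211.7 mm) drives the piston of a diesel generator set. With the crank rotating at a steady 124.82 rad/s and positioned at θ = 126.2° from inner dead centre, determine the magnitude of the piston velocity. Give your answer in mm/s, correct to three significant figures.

ω = 124.8 rad/s
For an in-line slider-crank, x = r cosθ + √(L² − r² sin²θ), so v = −rω sinθ·[1 + r cosθ/√(L² − r² sin²θ)].
With r = 0.0608 m, L = 0.2117 m, θ = 126.2°: √(L² − r² sin²θ) = 0.20594 m.
v = −0.0608·124.8·0.80696·[1 + 0.0608·-0.59061/0.20594] = -5.0562 m/s.
|v| = 5.0562 m/s = 5056.2 mm/s.

5060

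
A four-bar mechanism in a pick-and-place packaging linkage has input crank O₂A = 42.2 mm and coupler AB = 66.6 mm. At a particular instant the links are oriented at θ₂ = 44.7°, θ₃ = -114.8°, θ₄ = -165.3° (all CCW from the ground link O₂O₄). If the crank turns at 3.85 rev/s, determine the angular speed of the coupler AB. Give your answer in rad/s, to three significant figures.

9.93

ω₂ = 24.19 rad/s (from 3.85 rev/s).
Differentiating the loop-closure r₂e^{iθ₂}+r₃e^{iθ₃}=r₁+r₄e^{iθ₄} gives r₂ω₂e^{iθ₂}+r₃ω₃e^{iθ₃}=r₄ω₄e^{iθ₄}.
Eliminating the other unknown: ω₃ = r₂ω₂ sin(θ₄−θ₂) / [r₃ sin(θ₃−θ₄)].
Numerator sine = +0.50000; denominator sine = +0.77162.
Result = 0.0422·24.19·(+0.50000) / (0.0666·(+0.77162)) = +9.9321 rad/s; magnitude 9.9321 rad/s.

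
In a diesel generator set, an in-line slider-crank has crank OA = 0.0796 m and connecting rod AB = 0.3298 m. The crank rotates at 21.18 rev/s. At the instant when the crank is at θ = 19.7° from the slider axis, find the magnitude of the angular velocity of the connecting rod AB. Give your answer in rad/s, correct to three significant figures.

30.3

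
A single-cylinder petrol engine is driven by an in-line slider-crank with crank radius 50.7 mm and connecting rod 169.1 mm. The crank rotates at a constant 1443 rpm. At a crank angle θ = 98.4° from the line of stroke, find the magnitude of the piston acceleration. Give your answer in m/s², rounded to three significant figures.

516

ω = 2π·1443/60 = 151.1 rad/s
x(θ) = r cosθ + √(L² − r² sin²θ); with ω constant, a = ω²·d²x/dθ².
d²x/dθ² = −r cosθ − r²(cos2θ)/√u − r⁴ sin²2θ/(4u^{3/2}),  u = L² − r² sin²θ = 0.0260792 m².
Substituting r = 0.0507 m, L = 0.1691 m, θ = 98.4°: d²x/dθ² = +0.022612 m.
a = ω²·d²x/dθ² = (151.1)²·(+0.022612) = +516.32 m/s²;  |a| = 516.32 m/s².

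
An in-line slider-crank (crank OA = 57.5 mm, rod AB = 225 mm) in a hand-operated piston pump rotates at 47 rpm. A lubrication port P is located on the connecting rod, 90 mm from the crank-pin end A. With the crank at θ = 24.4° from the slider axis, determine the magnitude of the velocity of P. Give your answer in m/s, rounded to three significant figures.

ω = 4.922 rad/s.  Crank-pin speed |V_A| = rω = 0.28301 m/s, perpendicular to OA.
Rod angle: sinφ = −(r/L) sinθ ⇒ φ = -6.060°; ω_rod = −rω cosθ/√(L²−r²sin²θ) = -1.1519 rad/s.
V_P = V_A + ω_rod × AP, with AP = 0.09 m along the rod.
Components: V_Px = −rω sinθ − a·ω_rod·sinφ = -0.12786 m/s;  V_Py = rω cosθ + a·ω_rod·cosφ = +0.15464 m/s.
|V_P| = √(V_Px² + V_Py²) = 0.20065 m/s.

0.201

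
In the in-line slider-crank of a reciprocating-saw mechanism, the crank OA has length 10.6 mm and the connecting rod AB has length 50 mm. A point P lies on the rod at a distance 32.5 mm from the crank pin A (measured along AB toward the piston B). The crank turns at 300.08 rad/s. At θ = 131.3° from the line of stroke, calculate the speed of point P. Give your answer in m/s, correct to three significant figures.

ω = 300.1 rad/s.  Crank-pin speed |V_A| = rω = 3.1808 m/s, perpendicular to OA.
Rod angle: sinφ = −(r/L) sinθ ⇒ φ = -9.164°; ω_rod = −rω cosθ/√(L²−r²sin²θ) = +42.53 rad/s.
V_P = V_A + ω_rod × AP, with AP = 0.0325 m along the rod.
Components: V_Px = −rω sinθ − a·ω_rod·sinφ = -2.1695 m/s;  V_Py = rω cosθ + a·ω_rod·cosφ = -0.73478 m/s.
|V_P| = √(V_Px² + V_Py²) = 2.2906 m/s.

2.29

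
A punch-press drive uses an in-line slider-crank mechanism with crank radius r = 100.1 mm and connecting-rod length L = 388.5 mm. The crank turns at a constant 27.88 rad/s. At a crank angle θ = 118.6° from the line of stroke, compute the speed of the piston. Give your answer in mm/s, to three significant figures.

ω = 27.88 rad/s
For an in-line slider-crank, x = r cosθ + √(L² − r² sin²θ), so v = −rω sinθ·[1 + r cosθ/√(L² − r² sin²θ)].
With r = 0.1001 m, L = 0.3885 m, θ = 118.6°: √(L² − r² sin²θ) = 0.37843 m.
v = −0.1001·27.88·0.87798·[1 + 0.1001·-0.47869/0.37843] = -2.14 m/s.
|v| = 2.14 m/s = 2140 mm/s.

2140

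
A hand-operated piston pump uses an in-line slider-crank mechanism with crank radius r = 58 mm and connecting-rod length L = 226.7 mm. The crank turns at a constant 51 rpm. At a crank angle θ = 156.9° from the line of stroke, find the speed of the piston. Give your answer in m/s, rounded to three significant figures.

0.0928

ω = 2π·51/60 = 5.341 rad/s
For an in-line slider-crank, x = r cosθ + √(L² − r² sin²θ), so v = −rω sinθ·[1 + r cosθ/√(L² − r² sin²θ)].
With r = 0.058 m, L = 0.2267 m, θ = 156.9°: √(L² − r² sin²θ) = 0.22556 m.
v = −0.058·5.341·0.39234·[1 + 0.058·-0.91982/0.22556] = -0.092786 m/s.
|v| = 0.092786 m/s.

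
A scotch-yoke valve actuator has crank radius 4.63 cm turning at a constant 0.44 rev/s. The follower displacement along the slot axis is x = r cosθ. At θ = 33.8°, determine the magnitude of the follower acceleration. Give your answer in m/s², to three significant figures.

ω = 2.765 rad/s (from 0.44 rev/s).
x = r cosθ ⇒ ẍ = −rω² cosθ (ω constant).
|a| = rω²|cosθ| = 0.0463·(2.765)²·|cos 33.8°| = 0.29406 m/s².

0.294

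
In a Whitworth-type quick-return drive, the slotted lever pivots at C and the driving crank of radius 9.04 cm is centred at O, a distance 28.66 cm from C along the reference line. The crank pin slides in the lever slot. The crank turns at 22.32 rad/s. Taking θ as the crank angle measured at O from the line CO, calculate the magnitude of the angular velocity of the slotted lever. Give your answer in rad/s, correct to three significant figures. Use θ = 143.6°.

5.82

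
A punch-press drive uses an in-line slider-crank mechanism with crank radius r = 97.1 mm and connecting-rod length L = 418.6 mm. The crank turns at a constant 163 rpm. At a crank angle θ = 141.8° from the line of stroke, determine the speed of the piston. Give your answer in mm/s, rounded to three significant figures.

836

ω = 2π·163/60 = 17.07 rad/s
For an in-line slider-crank, x = r cosθ + √(L² − r² sin²θ), so v = −rω sinθ·[1 + r cosθ/√(L² − r² sin²θ)].
With r = 0.0971 m, L = 0.4186 m, θ = 141.8°: √(L² − r² sin²θ) = 0.41427 m.
v = −0.0971·17.07·0.61841·[1 + 0.0971·-0.78586/0.41427] = -0.83617 m/s.
|v| = 0.83617 m/s = 836.17 mm/s.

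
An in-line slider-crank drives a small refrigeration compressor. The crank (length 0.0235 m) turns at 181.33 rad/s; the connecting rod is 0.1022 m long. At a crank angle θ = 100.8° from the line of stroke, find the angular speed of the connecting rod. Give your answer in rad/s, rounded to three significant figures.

8.02

ω = 181.3 rad/s
The rod makes angle φ with the slider axis where L sinφ = r sinθ; differentiating, L cosφ·φ̇ = r ω cosθ.
L cosφ = √(L² − r² sin²θ) = 0.099559 m.
|ω_rod| = r ω |cosθ| / √(L² − r² sin²θ) = 0.0235·181.3·0.18738/0.099559 = 8.0202 rad/s.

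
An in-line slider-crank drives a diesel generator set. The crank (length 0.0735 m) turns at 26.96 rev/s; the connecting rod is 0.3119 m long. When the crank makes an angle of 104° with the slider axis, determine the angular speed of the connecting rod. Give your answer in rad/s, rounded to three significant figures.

9.92

ω = 169.4 rad/s (converted from 26.96 rev/s).
The rod makes angle φ with the slider axis where L sinφ = r sinθ; differentiating, L cosφ·φ̇ = r ω cosθ.
L cosφ = √(L² − r² sin²θ) = 0.30364 m.
|ω_rod| = r ω |cosθ| / √(L² − r² sin²θ) = 0.0735·169.4·0.24192/0.30364 = 9.9199 rad/s.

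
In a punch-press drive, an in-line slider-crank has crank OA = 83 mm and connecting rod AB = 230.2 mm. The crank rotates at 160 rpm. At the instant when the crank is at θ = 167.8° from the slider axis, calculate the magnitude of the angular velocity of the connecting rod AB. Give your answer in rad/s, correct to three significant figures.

ω = 16.76 rad/s (converted from 160 rpm).
The rod makes angle φ with the slider axis where L sinφ = r sinθ; differentiating, L cosφ·φ̇ = r ω cosθ.
L cosφ = √(L² − r² sin²θ) = 0.22953 m.
|ω_rod| = r ω |cosθ| / √(L² − r² sin²θ) = 0.083·16.76·0.97742/0.22953 = 5.922 rad/s.

5.92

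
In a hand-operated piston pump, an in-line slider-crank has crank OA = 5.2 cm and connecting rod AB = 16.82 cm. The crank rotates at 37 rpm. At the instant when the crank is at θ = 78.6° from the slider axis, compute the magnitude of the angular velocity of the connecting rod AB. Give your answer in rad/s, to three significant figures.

0.248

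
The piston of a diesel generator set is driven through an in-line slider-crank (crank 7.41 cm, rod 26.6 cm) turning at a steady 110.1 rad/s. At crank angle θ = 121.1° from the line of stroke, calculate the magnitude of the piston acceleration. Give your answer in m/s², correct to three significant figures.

ω = 110.1 rad/s
x(θ) = r cosθ + √(L² − r² sin²θ); with ω constant, a = ω²·d²x/dθ².
d²x/dθ² = −r cosθ − r²(cos2θ)/√u − r⁴ sin²2θ/(4u^{3/2}),  u = L² − r² sin²θ = 0.0667302 m².
Substituting r = 0.0741 m, L = 0.266 m, θ = 121.1°: d²x/dθ² = +0.047846 m.
a = ω²·d²x/dθ² = (110.1)²·(+0.047846) = +579.99 m/s²;  |a| = 579.99 m/s².

580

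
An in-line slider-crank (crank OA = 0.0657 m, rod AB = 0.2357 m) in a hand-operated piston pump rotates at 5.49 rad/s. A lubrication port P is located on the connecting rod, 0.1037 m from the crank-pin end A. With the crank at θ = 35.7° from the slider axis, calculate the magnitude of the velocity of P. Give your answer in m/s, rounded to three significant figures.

0.284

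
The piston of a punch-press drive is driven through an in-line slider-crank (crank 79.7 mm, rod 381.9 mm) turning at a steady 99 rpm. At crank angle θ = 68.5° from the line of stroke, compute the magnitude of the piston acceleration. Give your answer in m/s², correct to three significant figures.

1.82

ω = 2π·99/60 = 10.37 rad/s
x(θ) = r cosθ + √(L² − r² sin²θ); with ω constant, a = ω²·d²x/dθ².
d²x/dθ² = −r cosθ − r²(cos2θ)/√u − r⁴ sin²2θ/(4u^{3/2}),  u = L² − r² sin²θ = 0.140349 m².
Substituting r = 0.0797 m, L = 0.3819 m, θ = 68.5°: d²x/dθ² = -0.016899 m.
a = ω²·d²x/dθ² = (10.37)²·(-0.016899) = -1.8163 m/s²;  |a| = 1.8163 m/s².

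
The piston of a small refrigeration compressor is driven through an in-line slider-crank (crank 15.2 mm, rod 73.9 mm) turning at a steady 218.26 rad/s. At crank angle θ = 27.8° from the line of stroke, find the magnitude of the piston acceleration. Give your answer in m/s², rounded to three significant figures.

726

ω = 218.3 rad/s
x(θ) = r cosθ + √(L² − r² sin²θ); with ω constant, a = ω²·d²x/dθ².
d²x/dθ² = −r cosθ − r²(cos2θ)/√u − r⁴ sin²2θ/(4u^{3/2}),  u = L² − r² sin²θ = 0.00541095 m².
Substituting r = 0.0152 m, L = 0.0739 m, θ = 27.8°: d²x/dθ² = -0.015243 m.
a = ω²·d²x/dθ² = (218.3)²·(-0.015243) = -726.13 m/s²;  |a| = 726.13 m/s².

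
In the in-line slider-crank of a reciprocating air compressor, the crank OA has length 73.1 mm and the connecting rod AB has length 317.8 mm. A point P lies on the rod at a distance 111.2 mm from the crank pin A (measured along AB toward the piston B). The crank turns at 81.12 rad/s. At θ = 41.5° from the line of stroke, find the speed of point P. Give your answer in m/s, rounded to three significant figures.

ω = 81.12 rad/s.  Crank-pin speed |V_A| = rω = 5.9299 m/s, perpendicular to OA.
Rod angle: sinφ = −(r/L) sinθ ⇒ φ = -8.767°; ω_rod = −rω cosθ/√(L²−r²sin²θ) = -14.14 rad/s.
V_P = V_A + ω_rod × AP, with AP = 0.1112 m along the rod.
Components: V_Px = −rω sinθ − a·ω_rod·sinφ = -4.1689 m/s;  V_Py = rω cosθ + a·ω_rod·cosφ = +2.8872 m/s.
|V_P| = √(V_Px² + V_Py²) = 5.0711 m/s.

5.07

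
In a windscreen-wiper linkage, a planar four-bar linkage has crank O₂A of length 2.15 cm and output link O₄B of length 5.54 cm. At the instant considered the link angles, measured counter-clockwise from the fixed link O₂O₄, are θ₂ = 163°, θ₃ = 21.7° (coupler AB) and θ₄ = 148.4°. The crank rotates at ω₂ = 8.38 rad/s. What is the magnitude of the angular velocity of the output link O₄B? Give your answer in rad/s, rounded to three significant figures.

ω₂ = 8.38 rad/s
Differentiating the loop-closure r₂e^{iθ₂}+r₃e^{iθ₃}=r₁+r₄e^{iθ₄} gives r₂ω₂e^{iθ₂}+r₃ω₃e^{iθ₃}=r₄ω₄e^{iθ₄}.
Eliminating the other unknown: ω₄ = r₂ω₂ sin(θ₂−θ₃) / [r₄ sin(θ₄−θ₃)].
Numerator sine = +0.62524; denominator sine = +0.80178.
Result = 0.0215·8.38·(+0.62524) / (0.0554·(+0.80178)) = +2.5361 rad/s; magnitude 2.5361 rad/s.

2.54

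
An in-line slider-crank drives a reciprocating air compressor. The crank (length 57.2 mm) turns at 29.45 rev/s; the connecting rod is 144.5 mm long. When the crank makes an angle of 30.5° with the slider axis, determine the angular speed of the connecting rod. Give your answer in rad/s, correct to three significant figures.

ω = 185 rad/s (converted from 29.45 rev/s).
The rod makes angle φ with the slider axis where L sinφ = r sinθ; differentiating, L cosφ·φ̇ = r ω cosθ.
L cosφ = √(L² − r² sin²θ) = 0.14155 m.
|ω_rod| = r ω |cosθ| / √(L² − r² sin²θ) = 0.0572·185·0.86163/0.14155 = 64.426 rad/s.

64.4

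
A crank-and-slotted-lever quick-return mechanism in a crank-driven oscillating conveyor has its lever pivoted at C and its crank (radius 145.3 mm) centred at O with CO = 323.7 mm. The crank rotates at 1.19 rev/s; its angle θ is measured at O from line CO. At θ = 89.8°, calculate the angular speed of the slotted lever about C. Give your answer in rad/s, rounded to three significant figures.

1.26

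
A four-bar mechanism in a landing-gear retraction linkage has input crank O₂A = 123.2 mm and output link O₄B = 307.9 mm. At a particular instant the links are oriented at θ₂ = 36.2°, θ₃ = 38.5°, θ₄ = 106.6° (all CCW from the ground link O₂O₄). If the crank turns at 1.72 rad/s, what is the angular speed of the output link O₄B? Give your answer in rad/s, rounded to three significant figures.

ω₂ = 1.72 rad/s
Differentiating the loop-closure r₂e^{iθ₂}+r₃e^{iθ₃}=r₁+r₄e^{iθ₄} gives r₂ω₂e^{iθ₂}+r₃ω₃e^{iθ₃}=r₄ω₄e^{iθ₄}.
Eliminating the other unknown: ω₄ = r₂ω₂ sin(θ₂−θ₃) / [r₄ sin(θ₄−θ₃)].
Numerator sine = -0.04013; denominator sine = +0.92784.
Result = 0.1232·1.72·(-0.04013) / (0.3079·(+0.92784)) = -0.029768 rad/s; magnitude 0.029768 rad/s.

0.0298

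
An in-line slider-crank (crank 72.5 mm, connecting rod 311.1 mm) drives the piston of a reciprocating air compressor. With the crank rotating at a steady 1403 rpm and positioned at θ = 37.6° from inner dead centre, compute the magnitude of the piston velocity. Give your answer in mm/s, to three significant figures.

7710

ω = 2π·1403/60 = 146.9 rad/s
For an in-line slider-crank, x = r cosθ + √(L² − r² sin²θ), so v = −rω sinθ·[1 + r cosθ/√(L² − r² sin²θ)].
With r = 0.0725 m, L = 0.3111 m, θ = 37.6°: √(L² − r² sin²θ) = 0.30794 m.
v = −0.0725·146.9·0.61015·[1 + 0.0725·0.79229/0.30794] = -7.7115 m/s.
|v| = 7.7115 m/s = 7711.5 mm/s.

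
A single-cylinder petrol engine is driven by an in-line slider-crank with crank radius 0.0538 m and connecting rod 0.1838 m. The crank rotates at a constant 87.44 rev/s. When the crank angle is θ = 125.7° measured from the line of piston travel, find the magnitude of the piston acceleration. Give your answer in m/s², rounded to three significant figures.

ω = 2π·87.4 = 549.4 rad/s
x(θ) = r cosθ + √(L² − r² sin²θ); with ω constant, a = ω²·d²x/dθ².
d²x/dθ² = −r cosθ − r²(cos2θ)/√u − r⁴ sin²2θ/(4u^{3/2}),  u = L² − r² sin²θ = 0.0318736 m².
Substituting r = 0.0538 m, L = 0.1838 m, θ = 125.7°: d²x/dθ² = +0.036235 m.
a = ω²·d²x/dθ² = (549.4)²·(+0.036235) = +10937 m/s²;  |a| = 10937 m/s².

10900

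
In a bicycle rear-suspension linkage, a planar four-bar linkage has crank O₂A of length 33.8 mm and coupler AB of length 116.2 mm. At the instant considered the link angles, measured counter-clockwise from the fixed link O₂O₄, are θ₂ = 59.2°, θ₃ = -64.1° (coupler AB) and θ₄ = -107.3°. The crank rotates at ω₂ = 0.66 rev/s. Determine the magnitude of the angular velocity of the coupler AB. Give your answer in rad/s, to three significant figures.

0.411

ω₂ = 4.147 rad/s (from 0.66 rev/s).
Differentiating the loop-closure r₂e^{iθ₂}+r₃e^{iθ₃}=r₁+r₄e^{iθ₄} gives r₂ω₂e^{iθ₂}+r₃ω₃e^{iθ₃}=r₄ω₄e^{iθ₄}.
Eliminating the other unknown: ω₃ = r₂ω₂ sin(θ₄−θ₂) / [r₃ sin(θ₃−θ₄)].
Numerator sine = -0.23345; denominator sine = +0.68455.
Result = 0.0338·4.147·(-0.23345) / (0.1162·(+0.68455)) = -0.41135 rad/s; magnitude 0.41135 rad/s.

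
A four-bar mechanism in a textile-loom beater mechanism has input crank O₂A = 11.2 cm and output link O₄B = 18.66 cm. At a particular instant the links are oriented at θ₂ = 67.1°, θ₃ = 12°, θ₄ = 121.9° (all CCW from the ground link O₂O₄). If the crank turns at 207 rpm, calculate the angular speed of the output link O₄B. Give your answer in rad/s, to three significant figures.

11.3

ω₂ = 21.68 rad/s (from 207 rpm).
Differentiating the loop-closure r₂e^{iθ₂}+r₃e^{iθ₃}=r₁+r₄e^{iθ₄} gives r₂ω₂e^{iθ₂}+r₃ω₃e^{iθ₃}=r₄ω₄e^{iθ₄}.
Eliminating the other unknown: ω₄ = r₂ω₂ sin(θ₂−θ₃) / [r₄ sin(θ₄−θ₃)].
Numerator sine = +0.82015; denominator sine = +0.94029.
Result = 0.112·21.68·(+0.82015) / (0.1866·(+0.94029)) = +11.349 rad/s; magnitude 11.349 rad/s.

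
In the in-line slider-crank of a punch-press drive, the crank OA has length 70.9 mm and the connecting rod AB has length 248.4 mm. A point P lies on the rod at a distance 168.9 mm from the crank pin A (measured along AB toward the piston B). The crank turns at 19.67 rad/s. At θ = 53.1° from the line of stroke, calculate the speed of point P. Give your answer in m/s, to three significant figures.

ω = 19.67 rad/s.  Crank-pin speed |V_A| = rω = 1.3946 m/s, perpendicular to OA.
Rod angle: sinφ = −(r/L) sinθ ⇒ φ = -13.194°; ω_rod = −rω cosθ/√(L²−r²sin²θ) = -3.4624 rad/s.
V_P = V_A + ω_rod × AP, with AP = 0.1689 m along the rod.
Components: V_Px = −rω sinθ − a·ω_rod·sinφ = -1.2487 m/s;  V_Py = rω cosθ + a·ω_rod·cosφ = +0.26799 m/s.
|V_P| = √(V_Px² + V_Py²) = 1.2772 m/s.

1.28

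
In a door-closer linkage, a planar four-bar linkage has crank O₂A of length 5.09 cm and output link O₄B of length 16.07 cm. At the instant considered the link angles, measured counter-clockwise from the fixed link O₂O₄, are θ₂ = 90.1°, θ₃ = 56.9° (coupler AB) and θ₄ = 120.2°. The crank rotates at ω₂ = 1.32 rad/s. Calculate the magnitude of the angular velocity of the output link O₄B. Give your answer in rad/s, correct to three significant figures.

0.256

ω₂ = 1.32 rad/s
Differentiating the loop-closure r₂e^{iθ₂}+r₃e^{iθ₃}=r₁+r₄e^{iθ₄} gives r₂ω₂e^{iθ₂}+r₃ω₃e^{iθ₃}=r₄ω₄e^{iθ₄}.
Eliminating the other unknown: ω₄ = r₂ω₂ sin(θ₂−θ₃) / [r₄ sin(θ₄−θ₃)].
Numerator sine = +0.54756; denominator sine = +0.89337.
Result = 0.0509·1.32·(+0.54756) / (0.1607·(+0.89337)) = +0.25626 rad/s; magnitude 0.25626 rad/s.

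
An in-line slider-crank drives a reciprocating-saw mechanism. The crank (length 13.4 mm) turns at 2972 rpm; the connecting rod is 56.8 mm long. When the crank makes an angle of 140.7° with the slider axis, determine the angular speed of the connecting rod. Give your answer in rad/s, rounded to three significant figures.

57.5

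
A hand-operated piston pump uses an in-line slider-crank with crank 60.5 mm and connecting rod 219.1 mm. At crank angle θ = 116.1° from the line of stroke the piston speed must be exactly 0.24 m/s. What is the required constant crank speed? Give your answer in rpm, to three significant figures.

48.2

For an in-line slider-crank, |v_piston| = rω|sinθ|·[1 + r cosθ/√(L² − r² sin²θ)].
With r = 0.0605 m, L = 0.2191 m, θ = 116.1°: the bracketed kinematic factor |dx/dθ| = 0.047518 m.
ω = v/|dx/dθ| = 0.24/0.047518 = 5.0507 rad/s.
N = 60ω/(2π) = 48.231 rpm.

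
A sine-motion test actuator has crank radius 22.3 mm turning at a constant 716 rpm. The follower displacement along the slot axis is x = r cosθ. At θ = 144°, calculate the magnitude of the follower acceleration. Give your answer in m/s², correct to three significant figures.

101

ω = 74.98 rad/s (from 716 rpm).
x = r cosθ ⇒ ẍ = −rω² cosθ (ω constant).
|a| = rω²|cosθ| = 0.0223·(74.98)²·|cos 144°| = 101.43 m/s².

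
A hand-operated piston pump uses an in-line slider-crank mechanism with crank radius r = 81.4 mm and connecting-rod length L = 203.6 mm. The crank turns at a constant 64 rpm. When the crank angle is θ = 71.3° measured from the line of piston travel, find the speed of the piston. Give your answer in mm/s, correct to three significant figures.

ω = 2π·64/60 = 6.702 rad/s
For an in-line slider-crank, x = r cosθ + √(L² − r² sin²θ), so v = −rω sinθ·[1 + r cosθ/√(L² − r² sin²θ)].
With r = 0.0814 m, L = 0.2036 m, θ = 71.3°: √(L² − r² sin²θ) = 0.18844 m.
v = −0.0814·6.702·0.94721·[1 + 0.0814·0.32061/0.18844] = -0.58832 m/s.
|v| = 0.58832 m/s = 588.32 mm/s.

588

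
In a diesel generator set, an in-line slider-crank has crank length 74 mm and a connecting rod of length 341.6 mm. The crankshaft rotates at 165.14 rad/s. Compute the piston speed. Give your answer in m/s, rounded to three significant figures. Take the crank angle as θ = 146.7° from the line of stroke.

ω = 165.1 rad/s
For an in-line slider-crank, x = r cosθ + √(L² − r² sin²θ), so v = −rω sinθ·[1 + r cosθ/√(L² − r² sin²θ)].
With r = 0.074 m, L = 0.3416 m, θ = 146.7°: √(L² − r² sin²θ) = 0.33918 m.
v = −0.074·165.1·0.54902·[1 + 0.074·-0.83581/0.33918] = -5.4858 m/s.
|v| = 5.4858 m/s.

5.49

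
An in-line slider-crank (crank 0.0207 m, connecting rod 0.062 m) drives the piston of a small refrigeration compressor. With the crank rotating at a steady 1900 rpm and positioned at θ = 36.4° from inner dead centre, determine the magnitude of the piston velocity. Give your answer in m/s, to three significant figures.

ω = 2π·1900/60 = 199 rad/s
For an in-line slider-crank, x = r cosθ + √(L² − r² sin²θ), so v = −rω sinθ·[1 + r cosθ/√(L² − r² sin²θ)].
With r = 0.0207 m, L = 0.062 m, θ = 36.4°: √(L² − r² sin²θ) = 0.060771 m.
v = −0.0207·199·0.59342·[1 + 0.0207·0.80489/0.060771] = -3.1142 m/s.
|v| = 3.1142 m/s.

3.11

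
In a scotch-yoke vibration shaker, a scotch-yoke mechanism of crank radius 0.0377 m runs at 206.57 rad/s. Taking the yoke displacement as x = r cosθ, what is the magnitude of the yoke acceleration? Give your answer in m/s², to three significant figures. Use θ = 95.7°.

ω = 206.6 rad/s
x = r cosθ ⇒ ẍ = −rω² cosθ (ω constant).
|a| = rω²|cosθ| = 0.0377·(206.6)²·|cos 95.7°| = 159.78 m/s².

160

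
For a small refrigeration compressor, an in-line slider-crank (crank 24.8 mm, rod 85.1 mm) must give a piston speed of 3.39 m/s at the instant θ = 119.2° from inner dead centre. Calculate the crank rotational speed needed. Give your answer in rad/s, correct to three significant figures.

For an in-line slider-crank, |v_piston| = rω|sinθ|·[1 + r cosθ/√(L² − r² sin²θ)].
With r = 0.0248 m, L = 0.0851 m, θ = 119.2°: the bracketed kinematic factor |dx/dθ| = 0.018466 m.
ω = v/|dx/dθ| = 3.39/0.018466 = 183.58 rad/s.

184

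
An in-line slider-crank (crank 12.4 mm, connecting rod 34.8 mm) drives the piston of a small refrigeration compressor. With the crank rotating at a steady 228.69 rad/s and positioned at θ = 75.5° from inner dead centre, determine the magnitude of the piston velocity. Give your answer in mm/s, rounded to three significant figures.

3010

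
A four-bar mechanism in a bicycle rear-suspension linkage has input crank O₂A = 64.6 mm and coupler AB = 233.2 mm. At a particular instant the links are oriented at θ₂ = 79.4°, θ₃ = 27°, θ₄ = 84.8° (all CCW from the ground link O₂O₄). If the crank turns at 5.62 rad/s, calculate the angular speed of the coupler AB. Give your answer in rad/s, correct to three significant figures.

ω₂ = 5.62 rad/s
Differentiating the loop-closure r₂e^{iθ₂}+r₃e^{iθ₃}=r₁+r₄e^{iθ₄} gives r₂ω₂e^{iθ₂}+r₃ω₃e^{iθ₃}=r₄ω₄e^{iθ₄}.
Eliminating the other unknown: ω₃ = r₂ω₂ sin(θ₄−θ₂) / [r₃ sin(θ₃−θ₄)].
Numerator sine = +0.09411; denominator sine = -0.84619.
Result = 0.0646·5.62·(+0.09411) / (0.2332·(-0.84619)) = -0.17314 rad/s; magnitude 0.17314 rad/s.

0.173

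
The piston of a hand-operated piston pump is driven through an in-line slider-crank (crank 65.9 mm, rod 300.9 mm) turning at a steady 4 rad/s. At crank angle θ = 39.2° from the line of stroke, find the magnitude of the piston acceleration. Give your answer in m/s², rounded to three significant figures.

0.867

ω = 4 rad/s
x(θ) = r cosθ + √(L² − r² sin²θ); with ω constant, a = ω²·d²x/dθ².
d²x/dθ² = −r cosθ − r²(cos2θ)/√u − r⁴ sin²2θ/(4u^{3/2}),  u = L² − r² sin²θ = 0.088806 m².
Substituting r = 0.0659 m, L = 0.3009 m, θ = 39.2°: d²x/dθ² = -0.05417 m.
a = ω²·d²x/dθ² = (4)²·(-0.05417) = -0.86672 m/s²;  |a| = 0.86672 m/s².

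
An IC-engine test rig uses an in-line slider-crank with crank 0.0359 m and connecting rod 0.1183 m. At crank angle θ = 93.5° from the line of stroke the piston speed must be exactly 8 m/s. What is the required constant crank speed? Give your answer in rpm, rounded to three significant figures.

2170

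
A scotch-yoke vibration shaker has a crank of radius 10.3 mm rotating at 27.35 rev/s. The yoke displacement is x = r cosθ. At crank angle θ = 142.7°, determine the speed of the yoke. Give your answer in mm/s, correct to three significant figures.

1070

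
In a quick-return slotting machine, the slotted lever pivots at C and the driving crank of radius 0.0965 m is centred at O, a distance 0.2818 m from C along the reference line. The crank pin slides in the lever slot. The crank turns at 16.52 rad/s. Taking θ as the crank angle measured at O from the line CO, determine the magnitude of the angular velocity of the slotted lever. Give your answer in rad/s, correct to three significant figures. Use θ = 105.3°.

ω = 16.52 rad/s
Crank pin A relative to C: A = (d + r cosθ, r sinθ); lever angle φ = atan2(r sinθ, d + r cosθ).
Differentiating tanφ: φ̇ = rω(d cosθ + r)/(d² + r² + 2dr cosθ).
d² + r² + 2dr cosθ = |CA|² = 0.0743721 m²;  d cosθ + r = +0.022141 m.
|ω_lever| = |0.0965·16.52·+0.022141| / 0.0743721 = 0.47459 rad/s.

0.475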